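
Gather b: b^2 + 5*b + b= b^2 + 6*b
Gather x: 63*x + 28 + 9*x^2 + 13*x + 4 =9*x^2 + 76*x + 32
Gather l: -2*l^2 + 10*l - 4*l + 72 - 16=-2*l^2 + 6*l + 56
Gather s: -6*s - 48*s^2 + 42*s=-48*s^2 + 36*s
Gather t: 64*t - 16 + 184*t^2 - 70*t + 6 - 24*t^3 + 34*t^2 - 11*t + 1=-24*t^3 + 218*t^2 - 17*t - 9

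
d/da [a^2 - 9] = 2*a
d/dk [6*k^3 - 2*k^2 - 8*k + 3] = 18*k^2 - 4*k - 8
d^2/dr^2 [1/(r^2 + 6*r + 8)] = 2*(-r^2 - 6*r + 4*(r + 3)^2 - 8)/(r^2 + 6*r + 8)^3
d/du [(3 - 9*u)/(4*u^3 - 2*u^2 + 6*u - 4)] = 3*(12*u^3 - 9*u^2 + 2*u + 3)/(2*(4*u^6 - 4*u^5 + 13*u^4 - 14*u^3 + 13*u^2 - 12*u + 4))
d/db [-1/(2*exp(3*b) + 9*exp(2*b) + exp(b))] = (6*exp(2*b) + 18*exp(b) + 1)*exp(-b)/(2*exp(2*b) + 9*exp(b) + 1)^2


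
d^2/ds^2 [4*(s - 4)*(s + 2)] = 8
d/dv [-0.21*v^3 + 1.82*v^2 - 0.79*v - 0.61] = -0.63*v^2 + 3.64*v - 0.79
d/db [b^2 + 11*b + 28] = 2*b + 11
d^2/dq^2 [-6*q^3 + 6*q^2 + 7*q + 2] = 12 - 36*q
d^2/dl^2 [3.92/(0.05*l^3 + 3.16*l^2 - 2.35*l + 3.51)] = (-(1.176*l + 24.7744)*(0.05*l^3 + 3.16*l^2 - 2.35*l + 3.51) + 3.92*(0.15*l^2 + 6.32*l - 2.35)*(0.3*l^2 + 12.64*l - 4.7))/(0.05*l^3 + 3.16*l^2 - 2.35*l + 3.51)^3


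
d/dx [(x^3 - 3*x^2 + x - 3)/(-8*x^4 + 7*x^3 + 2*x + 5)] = ((3*x^2 - 6*x + 1)*(-8*x^4 + 7*x^3 + 2*x + 5) - (-32*x^3 + 21*x^2 + 2)*(x^3 - 3*x^2 + x - 3))/(-8*x^4 + 7*x^3 + 2*x + 5)^2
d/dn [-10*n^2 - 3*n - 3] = -20*n - 3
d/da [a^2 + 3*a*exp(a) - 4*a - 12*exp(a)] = 3*a*exp(a) + 2*a - 9*exp(a) - 4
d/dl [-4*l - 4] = -4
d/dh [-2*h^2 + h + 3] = 1 - 4*h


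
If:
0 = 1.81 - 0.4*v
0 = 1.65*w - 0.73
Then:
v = 4.52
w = 0.44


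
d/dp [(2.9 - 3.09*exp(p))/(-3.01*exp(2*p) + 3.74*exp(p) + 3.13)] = (-9.3009*exp(2*p) + 17.458*exp(p) - 20.5177)*exp(p)/(9.0601*exp(4*p) - 22.5148*exp(3*p) - 4.855*exp(2*p) + 23.4124*exp(p) + 9.7969)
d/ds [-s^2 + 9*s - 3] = 9 - 2*s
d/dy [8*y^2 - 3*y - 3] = 16*y - 3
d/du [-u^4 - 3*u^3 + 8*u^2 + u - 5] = -4*u^3 - 9*u^2 + 16*u + 1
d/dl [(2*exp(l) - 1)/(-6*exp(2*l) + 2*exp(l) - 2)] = (6*exp(2*l) - 6*exp(l) - 1)*exp(l)/(2*(9*exp(4*l) - 6*exp(3*l) + 7*exp(2*l) - 2*exp(l) + 1))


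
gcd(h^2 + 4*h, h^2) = h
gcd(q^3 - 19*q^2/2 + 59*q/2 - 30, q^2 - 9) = q - 3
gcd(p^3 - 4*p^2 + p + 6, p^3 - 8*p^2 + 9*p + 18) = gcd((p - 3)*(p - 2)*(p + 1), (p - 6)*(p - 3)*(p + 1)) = p^2 - 2*p - 3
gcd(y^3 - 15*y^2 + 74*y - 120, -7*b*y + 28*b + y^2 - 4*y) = y - 4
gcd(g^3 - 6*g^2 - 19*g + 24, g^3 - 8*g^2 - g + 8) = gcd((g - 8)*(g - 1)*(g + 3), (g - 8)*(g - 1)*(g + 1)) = g^2 - 9*g + 8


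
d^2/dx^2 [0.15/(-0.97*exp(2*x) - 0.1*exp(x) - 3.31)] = ((0.582*exp(x) + 0.015)*(0.97*exp(2*x) + 0.1*exp(x) + 3.31) - 0.15*(1.94*exp(x) + 0.1)*(3.88*exp(x) + 0.2)*exp(x))*exp(x)/(0.97*exp(2*x) + 0.1*exp(x) + 3.31)^3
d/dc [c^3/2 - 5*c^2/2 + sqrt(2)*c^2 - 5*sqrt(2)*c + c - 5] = 3*c^2/2 - 5*c + 2*sqrt(2)*c - 5*sqrt(2) + 1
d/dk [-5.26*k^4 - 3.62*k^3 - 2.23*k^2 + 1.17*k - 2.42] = -21.04*k^3 - 10.86*k^2 - 4.46*k + 1.17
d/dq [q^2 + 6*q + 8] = 2*q + 6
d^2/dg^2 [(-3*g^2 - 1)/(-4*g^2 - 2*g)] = (-6*g^3 + 12*g^2 + 6*g + 1)/(g^3*(8*g^3 + 12*g^2 + 6*g + 1))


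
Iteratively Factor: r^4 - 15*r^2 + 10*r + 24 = (r + 1)*(r^3 - r^2 - 14*r + 24) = (r - 2)*(r + 1)*(r^2 + r - 12) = (r - 2)*(r + 1)*(r + 4)*(r - 3)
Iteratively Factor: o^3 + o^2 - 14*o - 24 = (o + 2)*(o^2 - o - 12) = (o + 2)*(o + 3)*(o - 4)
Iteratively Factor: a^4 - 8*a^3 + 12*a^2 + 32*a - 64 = (a - 4)*(a^3 - 4*a^2 - 4*a + 16) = (a - 4)^2*(a^2 - 4) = (a - 4)^2*(a + 2)*(a - 2)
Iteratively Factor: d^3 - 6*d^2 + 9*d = (d - 3)*(d^2 - 3*d) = (d - 3)^2*(d)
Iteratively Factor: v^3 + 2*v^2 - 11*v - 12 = (v + 4)*(v^2 - 2*v - 3) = (v - 3)*(v + 4)*(v + 1)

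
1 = 1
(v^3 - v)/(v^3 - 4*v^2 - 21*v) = (1 - v^2)/(-v^2 + 4*v + 21)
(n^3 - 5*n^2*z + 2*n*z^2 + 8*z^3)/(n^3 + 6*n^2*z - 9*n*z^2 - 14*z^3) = (n - 4*z)/(n + 7*z)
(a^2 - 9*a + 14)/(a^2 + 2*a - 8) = (a - 7)/(a + 4)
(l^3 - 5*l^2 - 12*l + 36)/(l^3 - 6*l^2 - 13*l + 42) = (l - 6)/(l - 7)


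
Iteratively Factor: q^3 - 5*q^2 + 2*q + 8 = (q - 4)*(q^2 - q - 2) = (q - 4)*(q + 1)*(q - 2)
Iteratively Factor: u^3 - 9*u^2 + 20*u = (u)*(u^2 - 9*u + 20) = u*(u - 5)*(u - 4)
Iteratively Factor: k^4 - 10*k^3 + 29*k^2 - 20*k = (k - 5)*(k^3 - 5*k^2 + 4*k) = (k - 5)*(k - 4)*(k^2 - k) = (k - 5)*(k - 4)*(k - 1)*(k)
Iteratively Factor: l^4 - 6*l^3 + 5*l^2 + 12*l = (l - 4)*(l^3 - 2*l^2 - 3*l) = (l - 4)*(l + 1)*(l^2 - 3*l) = l*(l - 4)*(l + 1)*(l - 3)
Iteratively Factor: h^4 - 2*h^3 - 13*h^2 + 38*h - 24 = (h - 3)*(h^3 + h^2 - 10*h + 8) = (h - 3)*(h - 1)*(h^2 + 2*h - 8) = (h - 3)*(h - 2)*(h - 1)*(h + 4)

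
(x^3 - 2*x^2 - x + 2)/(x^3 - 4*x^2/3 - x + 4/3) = 3*(x - 2)/(3*x - 4)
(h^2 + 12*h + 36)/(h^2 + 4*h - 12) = (h + 6)/(h - 2)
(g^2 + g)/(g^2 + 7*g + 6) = g/(g + 6)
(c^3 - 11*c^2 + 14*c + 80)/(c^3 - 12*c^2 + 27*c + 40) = (c + 2)/(c + 1)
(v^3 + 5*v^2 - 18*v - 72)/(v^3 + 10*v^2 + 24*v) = (v^2 - v - 12)/(v*(v + 4))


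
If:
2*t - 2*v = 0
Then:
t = v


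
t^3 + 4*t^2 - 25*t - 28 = (t - 4)*(t + 1)*(t + 7)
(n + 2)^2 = n^2 + 4*n + 4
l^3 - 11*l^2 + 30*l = l*(l - 6)*(l - 5)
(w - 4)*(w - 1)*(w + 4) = w^3 - w^2 - 16*w + 16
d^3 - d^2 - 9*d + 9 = (d - 3)*(d - 1)*(d + 3)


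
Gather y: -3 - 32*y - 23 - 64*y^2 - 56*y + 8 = -64*y^2 - 88*y - 18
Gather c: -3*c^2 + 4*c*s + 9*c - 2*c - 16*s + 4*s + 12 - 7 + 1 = -3*c^2 + c*(4*s + 7) - 12*s + 6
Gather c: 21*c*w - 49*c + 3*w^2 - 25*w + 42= c*(21*w - 49) + 3*w^2 - 25*w + 42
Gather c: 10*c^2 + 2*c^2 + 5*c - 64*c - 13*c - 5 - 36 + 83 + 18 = 12*c^2 - 72*c + 60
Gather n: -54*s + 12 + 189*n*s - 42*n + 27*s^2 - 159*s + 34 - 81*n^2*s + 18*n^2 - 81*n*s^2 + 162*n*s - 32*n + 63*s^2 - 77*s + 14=n^2*(18 - 81*s) + n*(-81*s^2 + 351*s - 74) + 90*s^2 - 290*s + 60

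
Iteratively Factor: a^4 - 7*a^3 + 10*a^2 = (a - 5)*(a^3 - 2*a^2) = a*(a - 5)*(a^2 - 2*a) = a^2*(a - 5)*(a - 2)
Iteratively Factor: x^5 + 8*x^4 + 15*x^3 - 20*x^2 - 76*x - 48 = (x + 2)*(x^4 + 6*x^3 + 3*x^2 - 26*x - 24) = (x + 1)*(x + 2)*(x^3 + 5*x^2 - 2*x - 24) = (x + 1)*(x + 2)*(x + 4)*(x^2 + x - 6) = (x - 2)*(x + 1)*(x + 2)*(x + 4)*(x + 3)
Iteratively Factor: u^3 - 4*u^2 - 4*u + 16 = (u + 2)*(u^2 - 6*u + 8) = (u - 2)*(u + 2)*(u - 4)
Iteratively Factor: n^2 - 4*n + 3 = (n - 3)*(n - 1)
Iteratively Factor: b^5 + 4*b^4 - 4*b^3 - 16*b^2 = (b)*(b^4 + 4*b^3 - 4*b^2 - 16*b) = b*(b + 4)*(b^3 - 4*b) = b^2*(b + 4)*(b^2 - 4) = b^2*(b + 2)*(b + 4)*(b - 2)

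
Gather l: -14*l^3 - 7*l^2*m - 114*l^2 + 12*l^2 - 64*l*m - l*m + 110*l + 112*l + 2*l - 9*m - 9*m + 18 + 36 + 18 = -14*l^3 + l^2*(-7*m - 102) + l*(224 - 65*m) - 18*m + 72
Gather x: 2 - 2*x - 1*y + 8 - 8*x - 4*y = -10*x - 5*y + 10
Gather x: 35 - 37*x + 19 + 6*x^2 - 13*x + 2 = 6*x^2 - 50*x + 56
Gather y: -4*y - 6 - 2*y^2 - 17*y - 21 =-2*y^2 - 21*y - 27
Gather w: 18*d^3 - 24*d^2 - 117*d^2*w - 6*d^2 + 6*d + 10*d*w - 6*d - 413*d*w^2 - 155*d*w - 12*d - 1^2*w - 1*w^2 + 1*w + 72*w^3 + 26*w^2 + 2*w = 18*d^3 - 30*d^2 - 12*d + 72*w^3 + w^2*(25 - 413*d) + w*(-117*d^2 - 145*d + 2)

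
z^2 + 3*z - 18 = (z - 3)*(z + 6)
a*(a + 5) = a^2 + 5*a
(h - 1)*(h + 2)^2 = h^3 + 3*h^2 - 4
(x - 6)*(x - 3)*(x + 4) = x^3 - 5*x^2 - 18*x + 72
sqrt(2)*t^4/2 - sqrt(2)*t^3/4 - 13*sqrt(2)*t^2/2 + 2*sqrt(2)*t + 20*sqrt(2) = (t - 5/2)*(t - 2*sqrt(2))*(t + 2*sqrt(2))*(sqrt(2)*t/2 + sqrt(2))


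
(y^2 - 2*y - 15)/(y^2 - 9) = (y - 5)/(y - 3)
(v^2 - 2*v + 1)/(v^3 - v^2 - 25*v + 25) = (v - 1)/(v^2 - 25)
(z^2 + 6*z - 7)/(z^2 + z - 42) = (z - 1)/(z - 6)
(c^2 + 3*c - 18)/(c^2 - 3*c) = (c + 6)/c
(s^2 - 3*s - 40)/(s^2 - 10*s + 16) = (s + 5)/(s - 2)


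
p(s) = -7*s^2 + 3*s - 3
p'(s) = 3 - 14*s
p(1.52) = -14.61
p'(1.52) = -18.28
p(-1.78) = -30.52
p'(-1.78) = 27.92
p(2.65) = -44.21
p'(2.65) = -34.10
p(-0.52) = -6.45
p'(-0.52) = 10.28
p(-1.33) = -19.37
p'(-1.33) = 21.62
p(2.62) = -43.19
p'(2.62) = -33.68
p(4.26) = -117.25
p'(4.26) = -56.64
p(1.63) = -16.71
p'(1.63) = -19.82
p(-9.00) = -597.00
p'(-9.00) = 129.00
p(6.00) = -237.00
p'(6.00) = -81.00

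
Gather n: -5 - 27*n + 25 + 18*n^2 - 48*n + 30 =18*n^2 - 75*n + 50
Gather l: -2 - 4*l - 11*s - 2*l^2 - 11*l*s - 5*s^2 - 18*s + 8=-2*l^2 + l*(-11*s - 4) - 5*s^2 - 29*s + 6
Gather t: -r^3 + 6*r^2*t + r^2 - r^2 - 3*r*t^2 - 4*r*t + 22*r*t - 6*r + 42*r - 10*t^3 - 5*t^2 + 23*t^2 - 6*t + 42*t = -r^3 + 36*r - 10*t^3 + t^2*(18 - 3*r) + t*(6*r^2 + 18*r + 36)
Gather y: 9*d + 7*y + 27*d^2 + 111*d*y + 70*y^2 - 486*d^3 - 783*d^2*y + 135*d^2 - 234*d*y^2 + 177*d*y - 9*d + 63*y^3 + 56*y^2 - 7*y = -486*d^3 + 162*d^2 + 63*y^3 + y^2*(126 - 234*d) + y*(-783*d^2 + 288*d)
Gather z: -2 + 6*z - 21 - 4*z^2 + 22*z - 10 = -4*z^2 + 28*z - 33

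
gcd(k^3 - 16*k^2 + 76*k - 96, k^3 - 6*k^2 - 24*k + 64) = k^2 - 10*k + 16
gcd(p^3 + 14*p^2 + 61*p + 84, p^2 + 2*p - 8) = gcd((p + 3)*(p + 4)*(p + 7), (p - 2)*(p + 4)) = p + 4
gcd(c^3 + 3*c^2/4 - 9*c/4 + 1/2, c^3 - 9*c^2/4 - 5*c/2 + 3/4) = c - 1/4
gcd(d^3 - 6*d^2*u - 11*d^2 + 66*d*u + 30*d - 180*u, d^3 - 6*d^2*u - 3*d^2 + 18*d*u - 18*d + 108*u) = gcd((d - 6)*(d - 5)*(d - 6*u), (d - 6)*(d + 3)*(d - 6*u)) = -d^2 + 6*d*u + 6*d - 36*u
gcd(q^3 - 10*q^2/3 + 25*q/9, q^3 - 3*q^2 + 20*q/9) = q^2 - 5*q/3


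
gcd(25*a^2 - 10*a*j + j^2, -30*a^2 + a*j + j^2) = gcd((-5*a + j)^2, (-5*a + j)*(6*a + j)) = 5*a - j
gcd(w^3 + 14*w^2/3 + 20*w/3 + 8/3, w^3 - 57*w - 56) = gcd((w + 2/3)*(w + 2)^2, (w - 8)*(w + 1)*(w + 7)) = 1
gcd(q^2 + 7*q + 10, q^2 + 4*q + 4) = q + 2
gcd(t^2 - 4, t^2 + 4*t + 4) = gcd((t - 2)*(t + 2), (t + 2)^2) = t + 2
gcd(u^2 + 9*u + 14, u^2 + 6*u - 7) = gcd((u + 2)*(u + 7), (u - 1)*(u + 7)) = u + 7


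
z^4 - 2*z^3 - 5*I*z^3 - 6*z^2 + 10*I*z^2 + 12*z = z*(z - 2)*(z - 3*I)*(z - 2*I)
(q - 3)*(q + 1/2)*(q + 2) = q^3 - q^2/2 - 13*q/2 - 3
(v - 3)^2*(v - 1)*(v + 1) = v^4 - 6*v^3 + 8*v^2 + 6*v - 9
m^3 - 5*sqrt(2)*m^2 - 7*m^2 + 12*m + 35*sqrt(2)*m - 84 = (m - 7)*(m - 3*sqrt(2))*(m - 2*sqrt(2))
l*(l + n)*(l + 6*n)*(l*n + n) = l^4*n + 7*l^3*n^2 + l^3*n + 6*l^2*n^3 + 7*l^2*n^2 + 6*l*n^3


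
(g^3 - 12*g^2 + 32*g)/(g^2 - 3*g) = (g^2 - 12*g + 32)/(g - 3)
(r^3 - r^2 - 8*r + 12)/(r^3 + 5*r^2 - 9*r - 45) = (r^2 - 4*r + 4)/(r^2 + 2*r - 15)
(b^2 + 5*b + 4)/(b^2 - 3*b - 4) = (b + 4)/(b - 4)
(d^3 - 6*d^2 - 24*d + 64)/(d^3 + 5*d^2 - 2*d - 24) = (d - 8)/(d + 3)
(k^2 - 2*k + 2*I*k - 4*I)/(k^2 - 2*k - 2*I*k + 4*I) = (k + 2*I)/(k - 2*I)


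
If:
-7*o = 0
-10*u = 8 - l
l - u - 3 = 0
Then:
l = 22/9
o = 0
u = -5/9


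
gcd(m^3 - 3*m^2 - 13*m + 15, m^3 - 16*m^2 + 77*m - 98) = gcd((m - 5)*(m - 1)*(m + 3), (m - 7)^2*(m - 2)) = 1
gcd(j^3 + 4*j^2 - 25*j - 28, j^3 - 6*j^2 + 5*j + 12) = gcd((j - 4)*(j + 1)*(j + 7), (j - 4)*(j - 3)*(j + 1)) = j^2 - 3*j - 4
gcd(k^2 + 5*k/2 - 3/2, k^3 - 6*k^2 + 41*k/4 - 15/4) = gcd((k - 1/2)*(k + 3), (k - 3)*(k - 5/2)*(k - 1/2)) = k - 1/2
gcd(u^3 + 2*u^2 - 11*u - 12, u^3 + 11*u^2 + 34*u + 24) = u^2 + 5*u + 4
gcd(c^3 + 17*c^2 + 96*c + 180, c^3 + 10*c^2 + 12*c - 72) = c^2 + 12*c + 36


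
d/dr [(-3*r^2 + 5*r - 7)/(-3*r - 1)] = (9*r^2 + 6*r - 26)/(9*r^2 + 6*r + 1)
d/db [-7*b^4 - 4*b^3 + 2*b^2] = 4*b*(-7*b^2 - 3*b + 1)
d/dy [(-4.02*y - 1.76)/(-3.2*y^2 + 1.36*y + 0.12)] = (-12.864*y^2 - 11.264*y + 1.9112)/(10.24*y^4 - 8.704*y^3 + 1.0816*y^2 + 0.3264*y + 0.0144)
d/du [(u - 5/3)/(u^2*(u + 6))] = (-2*u^2 - u + 20)/(u^3*(u^2 + 12*u + 36))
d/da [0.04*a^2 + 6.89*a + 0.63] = 0.08*a + 6.89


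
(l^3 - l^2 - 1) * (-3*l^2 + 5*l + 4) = -3*l^5 + 8*l^4 - l^3 - l^2 - 5*l - 4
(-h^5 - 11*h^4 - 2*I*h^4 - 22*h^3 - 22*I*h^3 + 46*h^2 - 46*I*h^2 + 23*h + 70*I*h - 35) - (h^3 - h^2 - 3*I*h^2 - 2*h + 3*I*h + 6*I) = -h^5 - 11*h^4 - 2*I*h^4 - 23*h^3 - 22*I*h^3 + 47*h^2 - 43*I*h^2 + 25*h + 67*I*h - 35 - 6*I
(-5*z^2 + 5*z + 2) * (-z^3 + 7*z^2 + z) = 5*z^5 - 40*z^4 + 28*z^3 + 19*z^2 + 2*z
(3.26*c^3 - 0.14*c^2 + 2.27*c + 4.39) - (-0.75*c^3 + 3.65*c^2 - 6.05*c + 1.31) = 4.01*c^3 - 3.79*c^2 + 8.32*c + 3.08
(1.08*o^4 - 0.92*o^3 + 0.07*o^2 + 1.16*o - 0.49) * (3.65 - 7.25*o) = -7.83*o^5 + 10.612*o^4 - 3.8655*o^3 - 8.1545*o^2 + 7.7865*o - 1.7885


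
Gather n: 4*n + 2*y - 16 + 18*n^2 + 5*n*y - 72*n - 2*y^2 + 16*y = 18*n^2 + n*(5*y - 68) - 2*y^2 + 18*y - 16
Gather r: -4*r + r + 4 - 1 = 3 - 3*r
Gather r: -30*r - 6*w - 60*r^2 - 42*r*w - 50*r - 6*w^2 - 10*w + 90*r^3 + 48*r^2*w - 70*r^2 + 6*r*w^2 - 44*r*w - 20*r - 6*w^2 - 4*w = 90*r^3 + r^2*(48*w - 130) + r*(6*w^2 - 86*w - 100) - 12*w^2 - 20*w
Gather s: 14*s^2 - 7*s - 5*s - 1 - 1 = 14*s^2 - 12*s - 2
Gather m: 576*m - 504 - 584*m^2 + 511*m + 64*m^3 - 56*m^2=64*m^3 - 640*m^2 + 1087*m - 504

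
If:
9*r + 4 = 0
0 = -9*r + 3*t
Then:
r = -4/9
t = -4/3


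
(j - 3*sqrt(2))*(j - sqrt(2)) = j^2 - 4*sqrt(2)*j + 6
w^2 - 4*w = w*(w - 4)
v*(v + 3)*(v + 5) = v^3 + 8*v^2 + 15*v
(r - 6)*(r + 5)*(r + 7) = r^3 + 6*r^2 - 37*r - 210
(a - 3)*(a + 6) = a^2 + 3*a - 18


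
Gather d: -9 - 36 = -45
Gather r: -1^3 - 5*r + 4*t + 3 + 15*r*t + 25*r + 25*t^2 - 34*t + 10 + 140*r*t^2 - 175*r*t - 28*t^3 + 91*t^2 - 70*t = r*(140*t^2 - 160*t + 20) - 28*t^3 + 116*t^2 - 100*t + 12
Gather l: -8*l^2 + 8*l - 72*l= -8*l^2 - 64*l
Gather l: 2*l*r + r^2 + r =2*l*r + r^2 + r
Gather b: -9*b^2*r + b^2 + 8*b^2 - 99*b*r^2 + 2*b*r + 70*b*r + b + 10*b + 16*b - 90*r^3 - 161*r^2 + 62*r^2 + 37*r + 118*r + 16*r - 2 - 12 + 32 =b^2*(9 - 9*r) + b*(-99*r^2 + 72*r + 27) - 90*r^3 - 99*r^2 + 171*r + 18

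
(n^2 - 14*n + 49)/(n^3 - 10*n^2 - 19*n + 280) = (n - 7)/(n^2 - 3*n - 40)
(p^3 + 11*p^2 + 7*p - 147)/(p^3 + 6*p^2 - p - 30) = (p^3 + 11*p^2 + 7*p - 147)/(p^3 + 6*p^2 - p - 30)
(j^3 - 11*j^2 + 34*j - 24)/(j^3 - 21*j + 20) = (j - 6)/(j + 5)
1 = 1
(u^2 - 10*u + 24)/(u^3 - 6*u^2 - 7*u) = (-u^2 + 10*u - 24)/(u*(-u^2 + 6*u + 7))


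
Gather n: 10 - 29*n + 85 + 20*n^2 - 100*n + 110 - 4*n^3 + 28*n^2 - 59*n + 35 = -4*n^3 + 48*n^2 - 188*n + 240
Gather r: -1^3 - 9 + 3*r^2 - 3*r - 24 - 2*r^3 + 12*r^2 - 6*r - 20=-2*r^3 + 15*r^2 - 9*r - 54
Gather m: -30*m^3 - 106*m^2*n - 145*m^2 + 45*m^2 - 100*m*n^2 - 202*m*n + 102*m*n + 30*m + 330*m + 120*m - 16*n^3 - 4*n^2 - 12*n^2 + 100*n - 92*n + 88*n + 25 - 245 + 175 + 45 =-30*m^3 + m^2*(-106*n - 100) + m*(-100*n^2 - 100*n + 480) - 16*n^3 - 16*n^2 + 96*n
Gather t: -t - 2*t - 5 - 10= -3*t - 15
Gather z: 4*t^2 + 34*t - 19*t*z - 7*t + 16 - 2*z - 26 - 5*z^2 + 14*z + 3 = 4*t^2 + 27*t - 5*z^2 + z*(12 - 19*t) - 7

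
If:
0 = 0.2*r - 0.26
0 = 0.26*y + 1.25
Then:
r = 1.30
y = -4.81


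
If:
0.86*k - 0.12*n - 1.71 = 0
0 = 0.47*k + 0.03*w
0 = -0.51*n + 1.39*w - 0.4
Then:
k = 0.27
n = -12.31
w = -4.23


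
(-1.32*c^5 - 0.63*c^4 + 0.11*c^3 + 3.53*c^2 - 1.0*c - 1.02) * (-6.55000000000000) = 8.646*c^5 + 4.1265*c^4 - 0.7205*c^3 - 23.1215*c^2 + 6.55*c + 6.681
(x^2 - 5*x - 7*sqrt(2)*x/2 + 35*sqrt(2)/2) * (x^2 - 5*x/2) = x^4 - 15*x^3/2 - 7*sqrt(2)*x^3/2 + 25*x^2/2 + 105*sqrt(2)*x^2/4 - 175*sqrt(2)*x/4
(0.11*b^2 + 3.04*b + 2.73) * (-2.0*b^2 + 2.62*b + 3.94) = -0.22*b^4 - 5.7918*b^3 + 2.9382*b^2 + 19.1302*b + 10.7562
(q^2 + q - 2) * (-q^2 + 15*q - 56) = -q^4 + 14*q^3 - 39*q^2 - 86*q + 112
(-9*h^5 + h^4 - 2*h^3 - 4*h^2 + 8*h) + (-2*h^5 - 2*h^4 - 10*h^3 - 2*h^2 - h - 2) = -11*h^5 - h^4 - 12*h^3 - 6*h^2 + 7*h - 2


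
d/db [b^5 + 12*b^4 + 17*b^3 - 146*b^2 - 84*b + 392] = 5*b^4 + 48*b^3 + 51*b^2 - 292*b - 84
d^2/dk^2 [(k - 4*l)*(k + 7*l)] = 2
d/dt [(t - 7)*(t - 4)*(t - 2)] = 3*t^2 - 26*t + 50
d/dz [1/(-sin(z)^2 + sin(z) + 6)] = (2*sin(z) - 1)*cos(z)/(sin(z) + cos(z)^2 + 5)^2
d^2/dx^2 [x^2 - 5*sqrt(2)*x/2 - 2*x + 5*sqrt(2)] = 2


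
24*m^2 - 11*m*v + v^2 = (-8*m + v)*(-3*m + v)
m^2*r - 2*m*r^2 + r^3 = r*(-m + r)^2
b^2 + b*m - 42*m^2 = (b - 6*m)*(b + 7*m)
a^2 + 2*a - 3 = (a - 1)*(a + 3)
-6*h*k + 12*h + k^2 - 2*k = (-6*h + k)*(k - 2)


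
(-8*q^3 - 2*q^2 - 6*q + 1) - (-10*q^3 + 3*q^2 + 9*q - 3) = 2*q^3 - 5*q^2 - 15*q + 4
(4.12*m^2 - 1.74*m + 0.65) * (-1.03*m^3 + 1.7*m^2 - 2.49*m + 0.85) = -4.2436*m^5 + 8.7962*m^4 - 13.8863*m^3 + 8.9396*m^2 - 3.0975*m + 0.5525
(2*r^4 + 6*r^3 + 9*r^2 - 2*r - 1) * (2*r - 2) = 4*r^5 + 8*r^4 + 6*r^3 - 22*r^2 + 2*r + 2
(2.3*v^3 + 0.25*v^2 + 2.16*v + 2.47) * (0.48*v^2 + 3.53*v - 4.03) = 1.104*v^5 + 8.239*v^4 - 7.3497*v^3 + 7.8029*v^2 + 0.0143000000000004*v - 9.9541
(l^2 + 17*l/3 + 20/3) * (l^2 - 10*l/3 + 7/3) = l^4 + 7*l^3/3 - 89*l^2/9 - 9*l + 140/9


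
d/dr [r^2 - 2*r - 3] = 2*r - 2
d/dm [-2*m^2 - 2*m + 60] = -4*m - 2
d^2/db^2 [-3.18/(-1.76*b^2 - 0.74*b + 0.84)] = (-19.700736*b^2 - 8.283264*b + 3.18*(3.52*b + 0.74)*(7.04*b + 1.48) + 9.402624)/(1.76*b^2 + 0.74*b - 0.84)^3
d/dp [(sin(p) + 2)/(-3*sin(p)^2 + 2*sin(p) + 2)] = (3*sin(p)^2 + 12*sin(p) - 2)*cos(p)/(3*sin(p)^2 - 2*sin(p) - 2)^2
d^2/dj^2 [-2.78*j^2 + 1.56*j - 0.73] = -5.56000000000000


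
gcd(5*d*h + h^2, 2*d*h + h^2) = h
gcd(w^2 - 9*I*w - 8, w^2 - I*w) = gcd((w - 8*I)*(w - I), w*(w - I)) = w - I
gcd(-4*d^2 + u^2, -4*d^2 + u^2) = -4*d^2 + u^2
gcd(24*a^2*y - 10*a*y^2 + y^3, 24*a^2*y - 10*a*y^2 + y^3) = 24*a^2*y - 10*a*y^2 + y^3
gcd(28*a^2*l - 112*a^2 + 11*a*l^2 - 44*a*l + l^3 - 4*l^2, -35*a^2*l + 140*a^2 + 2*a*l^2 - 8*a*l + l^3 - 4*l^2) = 7*a*l - 28*a + l^2 - 4*l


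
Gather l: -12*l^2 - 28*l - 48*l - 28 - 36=-12*l^2 - 76*l - 64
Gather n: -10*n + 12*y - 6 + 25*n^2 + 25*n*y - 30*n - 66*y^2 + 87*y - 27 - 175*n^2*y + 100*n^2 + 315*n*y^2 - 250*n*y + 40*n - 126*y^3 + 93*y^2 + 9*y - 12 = n^2*(125 - 175*y) + n*(315*y^2 - 225*y) - 126*y^3 + 27*y^2 + 108*y - 45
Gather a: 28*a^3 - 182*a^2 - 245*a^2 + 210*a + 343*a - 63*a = 28*a^3 - 427*a^2 + 490*a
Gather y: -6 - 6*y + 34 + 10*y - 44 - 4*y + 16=0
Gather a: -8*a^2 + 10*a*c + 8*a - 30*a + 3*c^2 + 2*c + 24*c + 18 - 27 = -8*a^2 + a*(10*c - 22) + 3*c^2 + 26*c - 9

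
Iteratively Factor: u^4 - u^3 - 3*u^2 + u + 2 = (u - 1)*(u^3 - 3*u - 2) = (u - 1)*(u + 1)*(u^2 - u - 2) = (u - 1)*(u + 1)^2*(u - 2)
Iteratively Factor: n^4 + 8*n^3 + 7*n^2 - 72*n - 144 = (n + 4)*(n^3 + 4*n^2 - 9*n - 36) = (n - 3)*(n + 4)*(n^2 + 7*n + 12) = (n - 3)*(n + 3)*(n + 4)*(n + 4)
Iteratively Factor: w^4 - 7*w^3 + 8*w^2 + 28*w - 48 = (w + 2)*(w^3 - 9*w^2 + 26*w - 24) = (w - 4)*(w + 2)*(w^2 - 5*w + 6) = (w - 4)*(w - 3)*(w + 2)*(w - 2)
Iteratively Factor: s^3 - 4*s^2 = (s - 4)*(s^2) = s*(s - 4)*(s)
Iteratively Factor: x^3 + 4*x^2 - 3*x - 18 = (x + 3)*(x^2 + x - 6) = (x - 2)*(x + 3)*(x + 3)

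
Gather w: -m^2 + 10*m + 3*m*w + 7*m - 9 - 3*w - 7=-m^2 + 17*m + w*(3*m - 3) - 16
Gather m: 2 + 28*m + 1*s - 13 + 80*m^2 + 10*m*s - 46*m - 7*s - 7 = 80*m^2 + m*(10*s - 18) - 6*s - 18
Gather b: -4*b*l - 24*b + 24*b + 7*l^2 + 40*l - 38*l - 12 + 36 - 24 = -4*b*l + 7*l^2 + 2*l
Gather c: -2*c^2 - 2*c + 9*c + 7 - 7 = -2*c^2 + 7*c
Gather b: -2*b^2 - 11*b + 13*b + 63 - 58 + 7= -2*b^2 + 2*b + 12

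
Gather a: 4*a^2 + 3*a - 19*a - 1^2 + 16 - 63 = 4*a^2 - 16*a - 48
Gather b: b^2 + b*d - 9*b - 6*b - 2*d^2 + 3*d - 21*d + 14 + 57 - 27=b^2 + b*(d - 15) - 2*d^2 - 18*d + 44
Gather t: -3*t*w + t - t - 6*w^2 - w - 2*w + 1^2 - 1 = -3*t*w - 6*w^2 - 3*w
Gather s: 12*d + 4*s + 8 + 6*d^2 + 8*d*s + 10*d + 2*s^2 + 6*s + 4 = 6*d^2 + 22*d + 2*s^2 + s*(8*d + 10) + 12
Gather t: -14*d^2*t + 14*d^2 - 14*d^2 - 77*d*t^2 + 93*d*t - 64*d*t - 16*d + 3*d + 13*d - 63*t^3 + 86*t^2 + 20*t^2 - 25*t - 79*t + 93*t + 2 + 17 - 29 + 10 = -63*t^3 + t^2*(106 - 77*d) + t*(-14*d^2 + 29*d - 11)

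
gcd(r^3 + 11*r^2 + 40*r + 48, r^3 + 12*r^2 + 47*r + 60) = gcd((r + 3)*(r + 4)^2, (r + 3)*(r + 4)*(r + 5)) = r^2 + 7*r + 12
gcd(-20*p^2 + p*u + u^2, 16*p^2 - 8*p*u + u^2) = 4*p - u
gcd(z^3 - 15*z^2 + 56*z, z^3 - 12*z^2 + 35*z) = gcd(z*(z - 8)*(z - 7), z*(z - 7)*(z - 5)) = z^2 - 7*z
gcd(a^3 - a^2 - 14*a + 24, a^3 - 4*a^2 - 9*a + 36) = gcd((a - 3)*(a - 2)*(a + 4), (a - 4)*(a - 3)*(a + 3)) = a - 3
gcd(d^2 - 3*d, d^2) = d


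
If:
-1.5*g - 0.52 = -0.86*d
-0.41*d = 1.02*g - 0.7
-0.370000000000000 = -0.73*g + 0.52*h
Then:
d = 1.06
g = 0.26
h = -0.35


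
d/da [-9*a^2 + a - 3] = 1 - 18*a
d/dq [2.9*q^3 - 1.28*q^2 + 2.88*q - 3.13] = 8.7*q^2 - 2.56*q + 2.88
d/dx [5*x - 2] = 5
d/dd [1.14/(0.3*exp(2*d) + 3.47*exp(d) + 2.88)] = (-0.684*exp(d) - 3.9558)*exp(d)/(0.3*exp(2*d) + 3.47*exp(d) + 2.88)^2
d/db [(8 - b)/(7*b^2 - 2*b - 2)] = (7*b^2 - 112*b + 18)/(49*b^4 - 28*b^3 - 24*b^2 + 8*b + 4)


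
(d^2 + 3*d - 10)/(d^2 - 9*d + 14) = (d + 5)/(d - 7)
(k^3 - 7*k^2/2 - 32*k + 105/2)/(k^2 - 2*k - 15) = (-2*k^3 + 7*k^2 + 64*k - 105)/(2*(-k^2 + 2*k + 15))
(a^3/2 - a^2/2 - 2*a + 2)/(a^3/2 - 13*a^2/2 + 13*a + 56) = (a^2 - 3*a + 2)/(a^2 - 15*a + 56)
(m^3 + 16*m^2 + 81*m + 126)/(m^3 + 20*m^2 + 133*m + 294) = (m + 3)/(m + 7)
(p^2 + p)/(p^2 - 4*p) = (p + 1)/(p - 4)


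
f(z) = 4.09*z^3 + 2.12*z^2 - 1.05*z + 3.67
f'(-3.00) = 96.66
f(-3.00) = -84.53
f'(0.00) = -1.05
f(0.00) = 3.67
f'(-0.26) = -1.32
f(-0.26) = 4.01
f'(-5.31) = 322.40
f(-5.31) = -543.34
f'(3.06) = 126.82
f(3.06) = 137.50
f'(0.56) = 5.17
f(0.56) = 4.47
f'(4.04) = 216.35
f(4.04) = 303.72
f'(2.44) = 82.35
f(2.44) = 73.14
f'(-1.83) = 32.28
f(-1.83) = -12.37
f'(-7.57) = 669.98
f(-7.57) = -1641.13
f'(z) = 12.27*z^2 + 4.24*z - 1.05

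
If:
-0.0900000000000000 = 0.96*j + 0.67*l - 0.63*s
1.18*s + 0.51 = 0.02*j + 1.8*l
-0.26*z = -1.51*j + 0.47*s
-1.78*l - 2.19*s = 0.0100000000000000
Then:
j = -0.32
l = 0.19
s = -0.16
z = -1.61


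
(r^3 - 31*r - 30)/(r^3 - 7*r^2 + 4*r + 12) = (r + 5)/(r - 2)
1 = 1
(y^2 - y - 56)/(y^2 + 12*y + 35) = (y - 8)/(y + 5)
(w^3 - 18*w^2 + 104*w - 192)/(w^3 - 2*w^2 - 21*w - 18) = (w^2 - 12*w + 32)/(w^2 + 4*w + 3)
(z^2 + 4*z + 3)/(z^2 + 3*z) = (z + 1)/z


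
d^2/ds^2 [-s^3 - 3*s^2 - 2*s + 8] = -6*s - 6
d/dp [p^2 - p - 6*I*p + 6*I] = 2*p - 1 - 6*I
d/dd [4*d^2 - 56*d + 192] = 8*d - 56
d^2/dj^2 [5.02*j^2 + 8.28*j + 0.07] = 10.0400000000000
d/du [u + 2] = 1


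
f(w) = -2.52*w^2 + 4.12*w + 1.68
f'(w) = 4.12 - 5.04*w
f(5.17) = -44.38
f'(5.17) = -21.94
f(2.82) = -6.74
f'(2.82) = -10.09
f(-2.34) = -21.76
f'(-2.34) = 15.91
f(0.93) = 3.33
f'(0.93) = -0.57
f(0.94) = 3.33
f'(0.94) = -0.62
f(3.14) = -10.23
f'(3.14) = -11.71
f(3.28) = -11.92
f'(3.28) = -12.41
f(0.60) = 3.24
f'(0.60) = 1.10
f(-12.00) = -410.64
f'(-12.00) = 64.60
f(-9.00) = -239.52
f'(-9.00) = 49.48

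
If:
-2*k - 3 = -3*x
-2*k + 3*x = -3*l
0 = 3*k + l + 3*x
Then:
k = -2/5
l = -1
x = 11/15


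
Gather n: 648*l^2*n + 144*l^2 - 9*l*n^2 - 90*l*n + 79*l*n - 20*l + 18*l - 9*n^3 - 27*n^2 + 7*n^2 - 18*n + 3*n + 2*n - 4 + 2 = 144*l^2 - 2*l - 9*n^3 + n^2*(-9*l - 20) + n*(648*l^2 - 11*l - 13) - 2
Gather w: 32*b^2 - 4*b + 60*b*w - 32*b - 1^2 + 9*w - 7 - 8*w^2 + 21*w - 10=32*b^2 - 36*b - 8*w^2 + w*(60*b + 30) - 18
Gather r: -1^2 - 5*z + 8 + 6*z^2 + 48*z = 6*z^2 + 43*z + 7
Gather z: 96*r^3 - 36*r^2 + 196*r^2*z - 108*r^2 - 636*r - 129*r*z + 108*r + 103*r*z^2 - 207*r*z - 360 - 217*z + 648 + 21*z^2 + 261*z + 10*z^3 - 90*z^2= 96*r^3 - 144*r^2 - 528*r + 10*z^3 + z^2*(103*r - 69) + z*(196*r^2 - 336*r + 44) + 288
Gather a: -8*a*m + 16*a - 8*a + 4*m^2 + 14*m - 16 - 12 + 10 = a*(8 - 8*m) + 4*m^2 + 14*m - 18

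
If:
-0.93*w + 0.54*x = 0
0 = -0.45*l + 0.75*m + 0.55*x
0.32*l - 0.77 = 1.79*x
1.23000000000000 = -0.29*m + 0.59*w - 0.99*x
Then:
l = -4.14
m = -1.63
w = -0.68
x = -1.17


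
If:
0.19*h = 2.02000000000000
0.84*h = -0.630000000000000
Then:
No Solution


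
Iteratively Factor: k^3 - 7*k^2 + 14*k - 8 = (k - 2)*(k^2 - 5*k + 4) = (k - 4)*(k - 2)*(k - 1)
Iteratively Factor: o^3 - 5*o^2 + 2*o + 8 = (o + 1)*(o^2 - 6*o + 8) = (o - 2)*(o + 1)*(o - 4)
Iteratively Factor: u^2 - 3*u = (u - 3)*(u)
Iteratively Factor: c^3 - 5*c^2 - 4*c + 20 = (c + 2)*(c^2 - 7*c + 10) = (c - 5)*(c + 2)*(c - 2)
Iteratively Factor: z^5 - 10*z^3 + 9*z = (z - 1)*(z^4 + z^3 - 9*z^2 - 9*z) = z*(z - 1)*(z^3 + z^2 - 9*z - 9) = z*(z - 1)*(z + 3)*(z^2 - 2*z - 3) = z*(z - 3)*(z - 1)*(z + 3)*(z + 1)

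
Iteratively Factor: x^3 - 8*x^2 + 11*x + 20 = (x - 4)*(x^2 - 4*x - 5) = (x - 5)*(x - 4)*(x + 1)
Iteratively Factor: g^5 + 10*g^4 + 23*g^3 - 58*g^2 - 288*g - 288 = (g + 3)*(g^4 + 7*g^3 + 2*g^2 - 64*g - 96) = (g + 3)*(g + 4)*(g^3 + 3*g^2 - 10*g - 24) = (g + 3)*(g + 4)^2*(g^2 - g - 6) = (g - 3)*(g + 3)*(g + 4)^2*(g + 2)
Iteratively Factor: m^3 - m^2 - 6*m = (m - 3)*(m^2 + 2*m) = m*(m - 3)*(m + 2)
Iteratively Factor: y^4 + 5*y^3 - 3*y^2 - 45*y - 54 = (y - 3)*(y^3 + 8*y^2 + 21*y + 18) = (y - 3)*(y + 3)*(y^2 + 5*y + 6) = (y - 3)*(y + 3)^2*(y + 2)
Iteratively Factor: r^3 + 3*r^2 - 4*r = (r - 1)*(r^2 + 4*r) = (r - 1)*(r + 4)*(r)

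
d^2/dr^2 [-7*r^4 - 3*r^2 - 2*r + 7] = -84*r^2 - 6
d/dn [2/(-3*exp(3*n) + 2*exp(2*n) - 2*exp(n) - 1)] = (18*exp(2*n) - 8*exp(n) + 4)*exp(n)/(3*exp(3*n) - 2*exp(2*n) + 2*exp(n) + 1)^2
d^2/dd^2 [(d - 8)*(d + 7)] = 2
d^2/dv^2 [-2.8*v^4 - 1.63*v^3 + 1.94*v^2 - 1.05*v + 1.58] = -33.6*v^2 - 9.78*v + 3.88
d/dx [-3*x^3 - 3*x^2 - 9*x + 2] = -9*x^2 - 6*x - 9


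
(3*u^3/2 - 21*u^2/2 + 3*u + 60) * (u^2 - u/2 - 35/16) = 3*u^5/2 - 45*u^4/4 + 159*u^3/32 + 2607*u^2/32 - 585*u/16 - 525/4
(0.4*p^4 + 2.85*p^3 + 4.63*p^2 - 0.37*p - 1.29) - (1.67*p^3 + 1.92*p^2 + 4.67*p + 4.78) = 0.4*p^4 + 1.18*p^3 + 2.71*p^2 - 5.04*p - 6.07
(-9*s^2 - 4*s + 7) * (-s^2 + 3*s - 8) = 9*s^4 - 23*s^3 + 53*s^2 + 53*s - 56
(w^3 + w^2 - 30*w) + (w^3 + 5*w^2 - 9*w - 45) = 2*w^3 + 6*w^2 - 39*w - 45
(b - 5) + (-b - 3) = -8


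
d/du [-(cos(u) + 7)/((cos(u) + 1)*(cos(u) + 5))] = (sin(u)^2 - 14*cos(u) - 38)*sin(u)/((cos(u) + 1)^2*(cos(u) + 5)^2)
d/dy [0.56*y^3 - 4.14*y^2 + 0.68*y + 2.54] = 1.68*y^2 - 8.28*y + 0.68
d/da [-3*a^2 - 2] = -6*a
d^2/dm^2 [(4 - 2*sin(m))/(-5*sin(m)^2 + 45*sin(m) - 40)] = 2*(-sin(m)^4 - 2*sin(m)^3 - 6*sin(m)^2 + 8*sin(m) + 148)/(5*(sin(m) - 8)^3*(sin(m) - 1)^2)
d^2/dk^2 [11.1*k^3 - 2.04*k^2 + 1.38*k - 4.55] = 66.6*k - 4.08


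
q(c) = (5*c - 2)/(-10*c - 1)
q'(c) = 5/(-10*c - 1) + 10*(5*c - 2)/(-10*c - 1)^2 = -25/(10*c + 1)^2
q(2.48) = -0.40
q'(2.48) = -0.04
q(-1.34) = -0.70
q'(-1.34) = -0.16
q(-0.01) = 2.28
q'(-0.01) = -30.86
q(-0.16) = -4.67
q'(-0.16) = -69.44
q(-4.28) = -0.56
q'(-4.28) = -0.01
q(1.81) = -0.37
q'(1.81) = -0.07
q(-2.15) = -0.62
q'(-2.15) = -0.06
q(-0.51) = -1.11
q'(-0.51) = -1.49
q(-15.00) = -0.52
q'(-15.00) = 0.00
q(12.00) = -0.48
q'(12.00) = 0.00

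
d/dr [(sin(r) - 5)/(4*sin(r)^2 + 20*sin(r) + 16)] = (10*sin(r) + cos(r)^2 + 28)*cos(r)/(4*(sin(r)^2 + 5*sin(r) + 4)^2)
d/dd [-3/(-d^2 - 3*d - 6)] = 3*(-2*d - 3)/(d^2 + 3*d + 6)^2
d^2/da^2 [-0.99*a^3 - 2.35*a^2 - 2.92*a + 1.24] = -5.94*a - 4.7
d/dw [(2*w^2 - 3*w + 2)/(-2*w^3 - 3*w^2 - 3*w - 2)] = (4*w^4 - 12*w^3 - 3*w^2 + 4*w + 12)/(4*w^6 + 12*w^5 + 21*w^4 + 26*w^3 + 21*w^2 + 12*w + 4)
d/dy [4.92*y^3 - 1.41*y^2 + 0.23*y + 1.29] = 14.76*y^2 - 2.82*y + 0.23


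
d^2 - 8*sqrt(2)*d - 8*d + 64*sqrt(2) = (d - 8)*(d - 8*sqrt(2))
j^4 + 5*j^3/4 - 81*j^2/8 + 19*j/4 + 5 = (j - 2)*(j - 5/4)*(j + 1/2)*(j + 4)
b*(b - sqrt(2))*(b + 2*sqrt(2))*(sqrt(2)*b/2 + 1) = sqrt(2)*b^4/2 + 2*b^3 - sqrt(2)*b^2 - 4*b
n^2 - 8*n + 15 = (n - 5)*(n - 3)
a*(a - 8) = a^2 - 8*a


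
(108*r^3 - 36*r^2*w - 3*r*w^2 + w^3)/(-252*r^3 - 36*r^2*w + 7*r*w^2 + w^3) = (-3*r + w)/(7*r + w)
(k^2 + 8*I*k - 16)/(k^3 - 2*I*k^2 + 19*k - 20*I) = (k + 4*I)/(k^2 - 6*I*k - 5)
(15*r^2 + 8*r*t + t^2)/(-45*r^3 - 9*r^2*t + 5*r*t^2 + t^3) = -1/(3*r - t)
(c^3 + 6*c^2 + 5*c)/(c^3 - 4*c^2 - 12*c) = (c^2 + 6*c + 5)/(c^2 - 4*c - 12)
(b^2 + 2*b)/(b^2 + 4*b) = (b + 2)/(b + 4)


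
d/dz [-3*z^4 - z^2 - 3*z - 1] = -12*z^3 - 2*z - 3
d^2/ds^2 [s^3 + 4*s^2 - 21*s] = 6*s + 8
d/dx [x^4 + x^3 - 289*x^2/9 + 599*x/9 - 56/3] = 4*x^3 + 3*x^2 - 578*x/9 + 599/9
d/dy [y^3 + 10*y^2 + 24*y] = 3*y^2 + 20*y + 24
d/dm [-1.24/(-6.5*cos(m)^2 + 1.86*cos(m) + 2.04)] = (16.12*cos(m) - 2.3064)*sin(m)/(-6.5*cos(m)^2 + 1.86*cos(m) + 2.04)^2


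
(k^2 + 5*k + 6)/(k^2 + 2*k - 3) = (k + 2)/(k - 1)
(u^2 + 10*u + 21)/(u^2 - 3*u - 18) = (u + 7)/(u - 6)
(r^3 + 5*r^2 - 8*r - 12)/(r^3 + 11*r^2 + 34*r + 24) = (r - 2)/(r + 4)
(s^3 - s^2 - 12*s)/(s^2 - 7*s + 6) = s*(s^2 - s - 12)/(s^2 - 7*s + 6)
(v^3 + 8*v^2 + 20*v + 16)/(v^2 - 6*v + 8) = (v^3 + 8*v^2 + 20*v + 16)/(v^2 - 6*v + 8)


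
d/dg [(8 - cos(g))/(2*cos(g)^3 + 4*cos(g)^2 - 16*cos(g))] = (-cos(g)^3 + 11*cos(g)^2 + 16*cos(g) - 32)*sin(g)/((cos(g) - 2)^2*(cos(g) + 4)^2*cos(g)^2)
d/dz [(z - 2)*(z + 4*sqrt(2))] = 2*z - 2 + 4*sqrt(2)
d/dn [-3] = 0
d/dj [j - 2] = 1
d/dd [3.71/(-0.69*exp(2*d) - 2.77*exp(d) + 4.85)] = (5.1198*exp(d) + 10.2767)*exp(d)/(0.69*exp(2*d) + 2.77*exp(d) - 4.85)^2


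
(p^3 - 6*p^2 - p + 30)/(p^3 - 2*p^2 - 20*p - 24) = (p^2 - 8*p + 15)/(p^2 - 4*p - 12)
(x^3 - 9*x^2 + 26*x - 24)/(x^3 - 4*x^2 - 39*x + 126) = (x^2 - 6*x + 8)/(x^2 - x - 42)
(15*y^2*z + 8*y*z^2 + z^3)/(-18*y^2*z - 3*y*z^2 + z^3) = (-5*y - z)/(6*y - z)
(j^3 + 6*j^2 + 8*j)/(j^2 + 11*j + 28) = j*(j + 2)/(j + 7)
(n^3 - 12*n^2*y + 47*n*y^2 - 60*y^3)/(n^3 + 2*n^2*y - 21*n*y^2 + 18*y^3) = (-n^2 + 9*n*y - 20*y^2)/(-n^2 - 5*n*y + 6*y^2)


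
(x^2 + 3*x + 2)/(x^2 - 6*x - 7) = (x + 2)/(x - 7)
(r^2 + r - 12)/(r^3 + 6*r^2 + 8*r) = (r - 3)/(r*(r + 2))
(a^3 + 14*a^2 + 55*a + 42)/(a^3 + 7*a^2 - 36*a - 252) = (a + 1)/(a - 6)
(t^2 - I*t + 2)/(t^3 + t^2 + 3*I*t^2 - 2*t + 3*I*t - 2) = (t - 2*I)/(t^2 + t*(1 + 2*I) + 2*I)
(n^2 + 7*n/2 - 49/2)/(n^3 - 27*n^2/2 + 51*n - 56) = (n + 7)/(n^2 - 10*n + 16)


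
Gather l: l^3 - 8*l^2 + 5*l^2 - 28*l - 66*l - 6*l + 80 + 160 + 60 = l^3 - 3*l^2 - 100*l + 300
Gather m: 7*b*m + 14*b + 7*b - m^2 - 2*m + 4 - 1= 21*b - m^2 + m*(7*b - 2) + 3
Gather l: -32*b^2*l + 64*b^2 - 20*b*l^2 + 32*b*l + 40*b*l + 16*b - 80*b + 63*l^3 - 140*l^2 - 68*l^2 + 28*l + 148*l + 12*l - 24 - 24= 64*b^2 - 64*b + 63*l^3 + l^2*(-20*b - 208) + l*(-32*b^2 + 72*b + 188) - 48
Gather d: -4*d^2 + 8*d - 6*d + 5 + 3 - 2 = -4*d^2 + 2*d + 6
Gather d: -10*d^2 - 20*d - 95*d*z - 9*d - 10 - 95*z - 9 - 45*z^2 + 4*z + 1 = -10*d^2 + d*(-95*z - 29) - 45*z^2 - 91*z - 18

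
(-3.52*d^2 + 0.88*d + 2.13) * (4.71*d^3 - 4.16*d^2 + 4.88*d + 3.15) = -16.5792*d^5 + 18.788*d^4 - 10.8061*d^3 - 15.6544*d^2 + 13.1664*d + 6.7095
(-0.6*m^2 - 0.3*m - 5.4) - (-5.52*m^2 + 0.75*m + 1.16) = 4.92*m^2 - 1.05*m - 6.56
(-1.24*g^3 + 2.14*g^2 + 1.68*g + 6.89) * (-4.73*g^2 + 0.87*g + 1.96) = 5.8652*g^5 - 11.201*g^4 - 8.515*g^3 - 26.9337*g^2 + 9.2871*g + 13.5044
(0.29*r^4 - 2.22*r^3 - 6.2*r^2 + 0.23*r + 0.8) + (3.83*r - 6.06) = 0.29*r^4 - 2.22*r^3 - 6.2*r^2 + 4.06*r - 5.26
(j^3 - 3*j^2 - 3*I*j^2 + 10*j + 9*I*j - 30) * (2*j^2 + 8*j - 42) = 2*j^5 + 2*j^4 - 6*I*j^4 - 46*j^3 - 6*I*j^3 + 146*j^2 + 198*I*j^2 - 660*j - 378*I*j + 1260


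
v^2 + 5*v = v*(v + 5)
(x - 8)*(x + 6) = x^2 - 2*x - 48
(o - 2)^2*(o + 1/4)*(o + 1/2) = o^4 - 13*o^3/4 + 9*o^2/8 + 5*o/2 + 1/2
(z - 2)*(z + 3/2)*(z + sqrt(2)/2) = z^3 - z^2/2 + sqrt(2)*z^2/2 - 3*z - sqrt(2)*z/4 - 3*sqrt(2)/2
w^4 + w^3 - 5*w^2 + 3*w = w*(w - 1)^2*(w + 3)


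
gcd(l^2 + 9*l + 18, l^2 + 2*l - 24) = l + 6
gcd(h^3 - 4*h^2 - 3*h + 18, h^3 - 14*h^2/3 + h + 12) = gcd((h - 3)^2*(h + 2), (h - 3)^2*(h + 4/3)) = h^2 - 6*h + 9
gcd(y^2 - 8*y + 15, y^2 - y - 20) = y - 5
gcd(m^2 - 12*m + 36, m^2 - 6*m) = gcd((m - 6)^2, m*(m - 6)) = m - 6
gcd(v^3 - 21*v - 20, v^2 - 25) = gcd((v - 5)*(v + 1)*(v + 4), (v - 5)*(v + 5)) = v - 5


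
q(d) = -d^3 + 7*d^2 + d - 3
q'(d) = -3*d^2 + 14*d + 1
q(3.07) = 37.11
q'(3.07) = 15.71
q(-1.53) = 15.44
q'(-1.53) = -27.44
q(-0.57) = -1.11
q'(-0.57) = -7.95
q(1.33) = 8.36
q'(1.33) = 14.31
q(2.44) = 26.59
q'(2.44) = 17.30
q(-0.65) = -0.42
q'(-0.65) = -9.37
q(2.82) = 33.06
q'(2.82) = 16.62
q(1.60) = 12.42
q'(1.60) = 15.72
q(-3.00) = 84.00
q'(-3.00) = -68.00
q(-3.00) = 84.00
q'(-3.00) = -68.00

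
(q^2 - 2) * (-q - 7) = -q^3 - 7*q^2 + 2*q + 14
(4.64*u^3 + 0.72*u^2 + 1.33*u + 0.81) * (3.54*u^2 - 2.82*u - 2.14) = 16.4256*u^5 - 10.536*u^4 - 7.2518*u^3 - 2.424*u^2 - 5.1304*u - 1.7334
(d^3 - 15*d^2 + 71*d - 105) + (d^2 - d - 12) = d^3 - 14*d^2 + 70*d - 117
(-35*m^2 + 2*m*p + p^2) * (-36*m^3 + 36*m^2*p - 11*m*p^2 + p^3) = 1260*m^5 - 1332*m^4*p + 421*m^3*p^2 - 21*m^2*p^3 - 9*m*p^4 + p^5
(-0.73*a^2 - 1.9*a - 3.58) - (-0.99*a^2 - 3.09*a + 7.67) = 0.26*a^2 + 1.19*a - 11.25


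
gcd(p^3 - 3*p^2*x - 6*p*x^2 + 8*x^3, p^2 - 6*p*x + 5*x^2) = -p + x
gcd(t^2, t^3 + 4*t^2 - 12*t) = t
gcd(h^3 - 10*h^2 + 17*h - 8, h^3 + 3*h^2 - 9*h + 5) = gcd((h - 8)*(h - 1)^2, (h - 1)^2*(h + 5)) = h^2 - 2*h + 1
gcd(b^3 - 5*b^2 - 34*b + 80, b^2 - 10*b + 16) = b^2 - 10*b + 16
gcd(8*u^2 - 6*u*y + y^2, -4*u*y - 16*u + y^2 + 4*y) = -4*u + y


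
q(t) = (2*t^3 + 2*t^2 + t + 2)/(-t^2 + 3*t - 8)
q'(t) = (2*t - 3)*(2*t^3 + 2*t^2 + t + 2)/(-t^2 + 3*t - 8)^2 + (6*t^2 + 4*t + 1)/(-t^2 + 3*t - 8)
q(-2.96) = 1.38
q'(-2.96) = -1.15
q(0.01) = -0.25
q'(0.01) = -0.22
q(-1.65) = 0.20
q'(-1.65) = -0.60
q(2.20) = -5.64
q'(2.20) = -4.96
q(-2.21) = 0.62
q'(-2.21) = -0.87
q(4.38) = -15.15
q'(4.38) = -3.30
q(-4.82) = 3.95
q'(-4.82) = -1.56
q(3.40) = -11.45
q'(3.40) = -4.32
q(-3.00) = 1.42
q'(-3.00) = -1.16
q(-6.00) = 5.87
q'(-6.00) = -1.69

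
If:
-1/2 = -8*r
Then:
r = 1/16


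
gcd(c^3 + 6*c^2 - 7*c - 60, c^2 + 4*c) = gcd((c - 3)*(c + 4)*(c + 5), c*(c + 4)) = c + 4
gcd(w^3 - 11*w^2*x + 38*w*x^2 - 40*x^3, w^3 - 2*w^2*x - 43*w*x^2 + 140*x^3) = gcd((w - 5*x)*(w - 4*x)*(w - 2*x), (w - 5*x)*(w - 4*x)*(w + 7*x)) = w^2 - 9*w*x + 20*x^2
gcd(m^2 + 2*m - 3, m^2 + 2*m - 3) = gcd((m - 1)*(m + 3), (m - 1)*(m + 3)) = m^2 + 2*m - 3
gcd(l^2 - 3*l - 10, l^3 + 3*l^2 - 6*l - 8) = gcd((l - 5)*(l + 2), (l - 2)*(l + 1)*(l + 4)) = 1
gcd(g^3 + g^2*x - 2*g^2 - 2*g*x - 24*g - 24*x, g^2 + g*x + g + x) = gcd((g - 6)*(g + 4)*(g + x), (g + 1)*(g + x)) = g + x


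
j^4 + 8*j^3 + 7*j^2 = j^2*(j + 1)*(j + 7)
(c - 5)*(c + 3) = c^2 - 2*c - 15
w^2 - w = w*(w - 1)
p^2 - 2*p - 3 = (p - 3)*(p + 1)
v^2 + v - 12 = (v - 3)*(v + 4)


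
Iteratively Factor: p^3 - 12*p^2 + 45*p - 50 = (p - 5)*(p^2 - 7*p + 10) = (p - 5)^2*(p - 2)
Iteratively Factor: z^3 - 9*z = (z)*(z^2 - 9) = z*(z - 3)*(z + 3)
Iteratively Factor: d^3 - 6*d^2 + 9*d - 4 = (d - 4)*(d^2 - 2*d + 1) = (d - 4)*(d - 1)*(d - 1)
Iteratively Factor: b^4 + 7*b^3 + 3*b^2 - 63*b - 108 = (b - 3)*(b^3 + 10*b^2 + 33*b + 36) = (b - 3)*(b + 4)*(b^2 + 6*b + 9) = (b - 3)*(b + 3)*(b + 4)*(b + 3)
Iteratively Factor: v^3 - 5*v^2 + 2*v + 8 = (v + 1)*(v^2 - 6*v + 8) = (v - 4)*(v + 1)*(v - 2)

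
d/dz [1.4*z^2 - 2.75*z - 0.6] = 2.8*z - 2.75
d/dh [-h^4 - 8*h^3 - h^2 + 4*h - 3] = -4*h^3 - 24*h^2 - 2*h + 4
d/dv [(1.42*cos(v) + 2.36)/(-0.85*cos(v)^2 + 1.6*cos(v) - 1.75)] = (-1.207*cos(v)^2 - 4.012*cos(v) + 6.261)*sin(v)/(0.7225*cos(v)^4 - 2.72*cos(v)^3 + 5.535*cos(v)^2 - 5.6*cos(v) + 3.0625)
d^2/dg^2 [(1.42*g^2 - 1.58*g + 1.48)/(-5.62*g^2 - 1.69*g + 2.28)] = (126.780456*g^3 - 389.641344*g^2 + 37.132464*g - 48.969656)/(177.504328*g^6 + 160.132908*g^5 - 167.88345*g^4 - 125.103095*g^3 + 68.1093*g^2 + 26.355888*g - 11.852352)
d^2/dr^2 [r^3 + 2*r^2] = 6*r + 4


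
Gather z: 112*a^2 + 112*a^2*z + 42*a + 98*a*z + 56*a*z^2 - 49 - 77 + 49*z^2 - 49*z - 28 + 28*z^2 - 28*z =112*a^2 + 42*a + z^2*(56*a + 77) + z*(112*a^2 + 98*a - 77) - 154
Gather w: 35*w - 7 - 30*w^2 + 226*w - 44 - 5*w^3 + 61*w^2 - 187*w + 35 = -5*w^3 + 31*w^2 + 74*w - 16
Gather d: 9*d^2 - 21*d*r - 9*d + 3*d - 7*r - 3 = 9*d^2 + d*(-21*r - 6) - 7*r - 3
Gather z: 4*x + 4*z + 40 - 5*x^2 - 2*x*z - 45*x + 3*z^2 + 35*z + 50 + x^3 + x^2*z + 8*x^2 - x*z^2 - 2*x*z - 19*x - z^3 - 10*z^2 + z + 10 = x^3 + 3*x^2 - 60*x - z^3 + z^2*(-x - 7) + z*(x^2 - 4*x + 40) + 100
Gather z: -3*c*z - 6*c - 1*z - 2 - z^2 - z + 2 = -6*c - z^2 + z*(-3*c - 2)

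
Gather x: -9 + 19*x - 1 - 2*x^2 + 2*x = -2*x^2 + 21*x - 10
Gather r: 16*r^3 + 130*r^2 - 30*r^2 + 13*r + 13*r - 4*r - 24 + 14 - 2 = 16*r^3 + 100*r^2 + 22*r - 12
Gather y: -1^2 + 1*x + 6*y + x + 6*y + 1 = 2*x + 12*y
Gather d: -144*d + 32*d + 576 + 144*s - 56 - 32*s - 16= -112*d + 112*s + 504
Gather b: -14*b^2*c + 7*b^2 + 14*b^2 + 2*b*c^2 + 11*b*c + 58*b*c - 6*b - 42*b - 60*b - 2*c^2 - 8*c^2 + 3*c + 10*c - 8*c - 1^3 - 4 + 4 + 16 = b^2*(21 - 14*c) + b*(2*c^2 + 69*c - 108) - 10*c^2 + 5*c + 15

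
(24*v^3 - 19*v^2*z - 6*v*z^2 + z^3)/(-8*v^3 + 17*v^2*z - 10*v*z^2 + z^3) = (3*v + z)/(-v + z)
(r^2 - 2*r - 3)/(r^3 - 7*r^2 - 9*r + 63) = (r + 1)/(r^2 - 4*r - 21)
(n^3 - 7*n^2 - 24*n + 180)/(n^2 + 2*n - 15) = (n^2 - 12*n + 36)/(n - 3)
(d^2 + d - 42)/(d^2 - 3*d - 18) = (d + 7)/(d + 3)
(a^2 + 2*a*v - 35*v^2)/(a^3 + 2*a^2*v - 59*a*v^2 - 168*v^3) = (-a + 5*v)/(-a^2 + 5*a*v + 24*v^2)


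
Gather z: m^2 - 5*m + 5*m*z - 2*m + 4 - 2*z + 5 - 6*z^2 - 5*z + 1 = m^2 - 7*m - 6*z^2 + z*(5*m - 7) + 10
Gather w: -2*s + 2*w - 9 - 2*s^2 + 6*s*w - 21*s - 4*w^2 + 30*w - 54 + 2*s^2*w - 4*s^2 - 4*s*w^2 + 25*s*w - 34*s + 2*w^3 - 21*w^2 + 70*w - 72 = -6*s^2 - 57*s + 2*w^3 + w^2*(-4*s - 25) + w*(2*s^2 + 31*s + 102) - 135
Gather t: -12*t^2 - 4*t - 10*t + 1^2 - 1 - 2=-12*t^2 - 14*t - 2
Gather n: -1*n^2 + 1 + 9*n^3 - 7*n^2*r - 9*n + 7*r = 9*n^3 + n^2*(-7*r - 1) - 9*n + 7*r + 1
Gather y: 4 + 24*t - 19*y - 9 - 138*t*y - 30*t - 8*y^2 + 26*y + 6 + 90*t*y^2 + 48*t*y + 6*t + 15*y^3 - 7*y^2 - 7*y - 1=-90*t*y + 15*y^3 + y^2*(90*t - 15)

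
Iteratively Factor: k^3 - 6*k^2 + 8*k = (k - 2)*(k^2 - 4*k) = (k - 4)*(k - 2)*(k)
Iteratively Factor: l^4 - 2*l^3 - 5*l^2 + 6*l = (l)*(l^3 - 2*l^2 - 5*l + 6) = l*(l + 2)*(l^2 - 4*l + 3) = l*(l - 1)*(l + 2)*(l - 3)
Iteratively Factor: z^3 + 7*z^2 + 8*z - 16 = (z - 1)*(z^2 + 8*z + 16) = (z - 1)*(z + 4)*(z + 4)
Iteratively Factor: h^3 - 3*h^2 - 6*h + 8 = (h - 4)*(h^2 + h - 2) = (h - 4)*(h + 2)*(h - 1)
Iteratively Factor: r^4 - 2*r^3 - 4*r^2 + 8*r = (r)*(r^3 - 2*r^2 - 4*r + 8) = r*(r - 2)*(r^2 - 4) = r*(r - 2)^2*(r + 2)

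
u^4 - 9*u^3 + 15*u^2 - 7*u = u*(u - 7)*(u - 1)^2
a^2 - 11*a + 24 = (a - 8)*(a - 3)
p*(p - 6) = p^2 - 6*p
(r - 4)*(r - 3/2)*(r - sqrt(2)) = r^3 - 11*r^2/2 - sqrt(2)*r^2 + 6*r + 11*sqrt(2)*r/2 - 6*sqrt(2)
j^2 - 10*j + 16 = (j - 8)*(j - 2)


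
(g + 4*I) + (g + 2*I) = 2*g + 6*I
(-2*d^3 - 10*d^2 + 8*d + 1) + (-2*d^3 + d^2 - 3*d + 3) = -4*d^3 - 9*d^2 + 5*d + 4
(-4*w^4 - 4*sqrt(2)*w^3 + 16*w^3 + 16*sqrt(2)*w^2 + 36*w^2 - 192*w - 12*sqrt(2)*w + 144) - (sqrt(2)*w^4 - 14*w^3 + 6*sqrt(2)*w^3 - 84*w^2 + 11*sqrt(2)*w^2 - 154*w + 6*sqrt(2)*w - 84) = -4*w^4 - sqrt(2)*w^4 - 10*sqrt(2)*w^3 + 30*w^3 + 5*sqrt(2)*w^2 + 120*w^2 - 38*w - 18*sqrt(2)*w + 228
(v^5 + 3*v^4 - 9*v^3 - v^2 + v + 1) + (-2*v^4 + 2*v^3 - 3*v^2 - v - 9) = v^5 + v^4 - 7*v^3 - 4*v^2 - 8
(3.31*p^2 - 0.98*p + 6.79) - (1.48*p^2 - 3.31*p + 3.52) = 1.83*p^2 + 2.33*p + 3.27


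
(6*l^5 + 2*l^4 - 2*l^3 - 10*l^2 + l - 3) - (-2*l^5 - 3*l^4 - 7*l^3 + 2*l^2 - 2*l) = 8*l^5 + 5*l^4 + 5*l^3 - 12*l^2 + 3*l - 3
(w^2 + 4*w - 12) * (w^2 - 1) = w^4 + 4*w^3 - 13*w^2 - 4*w + 12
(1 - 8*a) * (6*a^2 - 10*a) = -48*a^3 + 86*a^2 - 10*a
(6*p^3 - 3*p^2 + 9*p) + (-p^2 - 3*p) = 6*p^3 - 4*p^2 + 6*p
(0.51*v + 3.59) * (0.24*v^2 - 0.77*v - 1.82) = 0.1224*v^3 + 0.4689*v^2 - 3.6925*v - 6.5338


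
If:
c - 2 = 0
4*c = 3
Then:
No Solution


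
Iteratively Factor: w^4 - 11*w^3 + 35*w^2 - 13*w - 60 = (w - 5)*(w^3 - 6*w^2 + 5*w + 12) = (w - 5)*(w - 4)*(w^2 - 2*w - 3) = (w - 5)*(w - 4)*(w + 1)*(w - 3)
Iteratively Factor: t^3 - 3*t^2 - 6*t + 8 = (t - 4)*(t^2 + t - 2) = (t - 4)*(t - 1)*(t + 2)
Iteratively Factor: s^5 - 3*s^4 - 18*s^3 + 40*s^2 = (s)*(s^4 - 3*s^3 - 18*s^2 + 40*s) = s*(s - 2)*(s^3 - s^2 - 20*s) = s^2*(s - 2)*(s^2 - s - 20) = s^2*(s - 2)*(s + 4)*(s - 5)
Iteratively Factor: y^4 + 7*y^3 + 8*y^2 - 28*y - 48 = (y + 3)*(y^3 + 4*y^2 - 4*y - 16) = (y + 3)*(y + 4)*(y^2 - 4) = (y + 2)*(y + 3)*(y + 4)*(y - 2)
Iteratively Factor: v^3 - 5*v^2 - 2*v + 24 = (v + 2)*(v^2 - 7*v + 12) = (v - 4)*(v + 2)*(v - 3)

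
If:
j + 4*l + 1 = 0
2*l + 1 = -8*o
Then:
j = 16*o + 1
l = -4*o - 1/2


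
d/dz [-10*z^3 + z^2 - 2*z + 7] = -30*z^2 + 2*z - 2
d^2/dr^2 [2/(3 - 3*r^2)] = 4*(-3*r^2 - 1)/(3*(r^2 - 1)^3)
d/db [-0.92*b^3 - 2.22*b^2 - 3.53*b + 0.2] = -2.76*b^2 - 4.44*b - 3.53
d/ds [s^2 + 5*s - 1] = 2*s + 5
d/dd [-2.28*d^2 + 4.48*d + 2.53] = 4.48 - 4.56*d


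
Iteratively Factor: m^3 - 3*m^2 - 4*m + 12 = (m - 3)*(m^2 - 4) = (m - 3)*(m + 2)*(m - 2)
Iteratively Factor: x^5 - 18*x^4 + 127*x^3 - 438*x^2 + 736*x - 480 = (x - 3)*(x^4 - 15*x^3 + 82*x^2 - 192*x + 160) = (x - 5)*(x - 3)*(x^3 - 10*x^2 + 32*x - 32) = (x - 5)*(x - 3)*(x - 2)*(x^2 - 8*x + 16) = (x - 5)*(x - 4)*(x - 3)*(x - 2)*(x - 4)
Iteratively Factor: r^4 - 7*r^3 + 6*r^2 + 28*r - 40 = (r - 5)*(r^3 - 2*r^2 - 4*r + 8) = (r - 5)*(r + 2)*(r^2 - 4*r + 4) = (r - 5)*(r - 2)*(r + 2)*(r - 2)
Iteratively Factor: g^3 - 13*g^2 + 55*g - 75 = (g - 5)*(g^2 - 8*g + 15) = (g - 5)^2*(g - 3)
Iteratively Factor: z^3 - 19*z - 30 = (z + 2)*(z^2 - 2*z - 15) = (z - 5)*(z + 2)*(z + 3)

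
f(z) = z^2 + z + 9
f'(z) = 2*z + 1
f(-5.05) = 29.45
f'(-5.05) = -9.10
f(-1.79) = 10.41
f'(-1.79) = -2.58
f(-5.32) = 31.98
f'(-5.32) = -9.64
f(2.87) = 20.11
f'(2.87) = 6.74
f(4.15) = 30.37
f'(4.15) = 9.30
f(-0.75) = 8.81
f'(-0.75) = -0.50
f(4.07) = 29.63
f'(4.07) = 9.14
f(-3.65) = 18.67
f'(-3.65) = -6.30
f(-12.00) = 141.00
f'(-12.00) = -23.00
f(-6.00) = 39.00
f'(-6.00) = -11.00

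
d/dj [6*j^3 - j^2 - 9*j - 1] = 18*j^2 - 2*j - 9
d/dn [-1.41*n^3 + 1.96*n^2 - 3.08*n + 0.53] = -4.23*n^2 + 3.92*n - 3.08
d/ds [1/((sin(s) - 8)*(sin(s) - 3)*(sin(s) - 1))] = (-3*sin(s)^2 + 24*sin(s) - 35)*cos(s)/((sin(s) - 8)^2*(sin(s) - 3)^2*(sin(s) - 1)^2)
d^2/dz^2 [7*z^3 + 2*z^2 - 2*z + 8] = 42*z + 4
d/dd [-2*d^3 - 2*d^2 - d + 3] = -6*d^2 - 4*d - 1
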